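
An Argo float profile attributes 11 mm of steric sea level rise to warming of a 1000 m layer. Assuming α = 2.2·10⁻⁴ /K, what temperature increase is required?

0.0500 K

ΔT = Δh/(αH) = 0.011 / (2.2×10⁻⁴ × 1000) = 0.05000 K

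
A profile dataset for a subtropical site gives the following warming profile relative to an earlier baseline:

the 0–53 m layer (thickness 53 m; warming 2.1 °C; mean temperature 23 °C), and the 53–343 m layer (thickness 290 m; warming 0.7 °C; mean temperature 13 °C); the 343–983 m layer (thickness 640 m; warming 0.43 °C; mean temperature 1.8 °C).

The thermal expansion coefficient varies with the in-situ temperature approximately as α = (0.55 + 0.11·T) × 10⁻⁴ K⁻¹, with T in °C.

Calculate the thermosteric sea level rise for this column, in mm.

Layer 1: α = (0.55 + 0.11×23)×10⁻⁴ = 3.08×10⁻⁴ K⁻¹
Layer 2: α = (0.55 + 0.11×13)×10⁻⁴ = 1.98×10⁻⁴ K⁻¹
Layer 3: α = (0.55 + 0.11×1.8)×10⁻⁴ = 0.748×10⁻⁴ K⁻¹
Layer 1: 3.08×10⁻⁴ × 2.1 × 53 = 0.0342804 m
53–343 m: 1.98×10⁻⁴ × 290 × 0.7 = 0.040194 m
0.748×10⁻⁴ × 640 × 0.43 = 0.02058496 m
Δh = 0.0342804 + 0.040194 + 0.02058496 = 0.09505936 m

about 95.1 mm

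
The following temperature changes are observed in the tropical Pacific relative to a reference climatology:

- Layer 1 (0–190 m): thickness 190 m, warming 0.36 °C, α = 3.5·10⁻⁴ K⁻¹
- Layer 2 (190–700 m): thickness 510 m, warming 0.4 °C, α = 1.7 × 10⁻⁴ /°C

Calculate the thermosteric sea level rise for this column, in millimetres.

Layer 1: 190 × 3.5×10⁻⁴ × 0.36 = 0.02394 m
190–700 m: 510 × 0.4 × 1.7×10⁻⁴ = 0.03468 m
Δh = 0.02394 + 0.03468 = 0.05862 m

58.6 mm of thermosteric rise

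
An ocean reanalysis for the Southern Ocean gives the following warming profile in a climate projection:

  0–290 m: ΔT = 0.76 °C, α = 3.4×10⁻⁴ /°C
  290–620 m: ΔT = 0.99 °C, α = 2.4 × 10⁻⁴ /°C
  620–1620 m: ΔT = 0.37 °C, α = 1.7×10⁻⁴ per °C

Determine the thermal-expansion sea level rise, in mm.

Δh ≈ 216 mm

0–290 m: 0.76 × 3.4×10⁻⁴ × 290 = 0.074936 m
290–620 m: 2.4×10⁻⁴ × 330 × 0.99 = 0.078408 m
Layer 3: 1000 × 1.7×10⁻⁴ × 0.37 = 0.06290 m
Δh = 0.074936 + 0.078408 + 0.06290 = 0.216244 m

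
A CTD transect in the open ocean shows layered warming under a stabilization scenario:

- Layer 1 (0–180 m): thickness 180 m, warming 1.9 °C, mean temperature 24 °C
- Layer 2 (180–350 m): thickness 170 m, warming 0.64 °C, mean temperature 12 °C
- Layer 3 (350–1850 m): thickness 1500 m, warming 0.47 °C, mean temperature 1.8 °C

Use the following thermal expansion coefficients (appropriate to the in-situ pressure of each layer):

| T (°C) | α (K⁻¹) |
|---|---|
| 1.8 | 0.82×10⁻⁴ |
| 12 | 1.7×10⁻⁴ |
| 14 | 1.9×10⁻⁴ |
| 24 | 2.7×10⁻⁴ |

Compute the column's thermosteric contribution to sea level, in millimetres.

Layer 1 at 24 °C → α = 2.7×10⁻⁴ K⁻¹
Layer 2 at 12 °C → α = 1.7×10⁻⁴ K⁻¹
Layer 3 at 1.8 °C → α = 0.82×10⁻⁴ K⁻¹
2.7×10⁻⁴ × 1.9 × 180 = 0.09234 m
180–350 m: 170 × 1.7×10⁻⁴ × 0.64 = 0.018496 m
0.47 × 1500 × 0.82×10⁻⁴ = 0.05781 m
Δh = 0.09234 + 0.018496 + 0.05781 = 0.168646 m

Δh ≈ 169 mm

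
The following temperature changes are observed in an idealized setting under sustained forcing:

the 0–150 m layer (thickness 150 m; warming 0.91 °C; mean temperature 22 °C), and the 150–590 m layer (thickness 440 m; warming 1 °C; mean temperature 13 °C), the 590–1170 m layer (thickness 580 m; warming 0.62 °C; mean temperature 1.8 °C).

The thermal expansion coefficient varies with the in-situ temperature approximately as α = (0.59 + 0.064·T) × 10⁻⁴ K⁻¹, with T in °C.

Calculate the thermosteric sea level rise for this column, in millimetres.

Layer 1: α = (0.59 + 0.064×22)×10⁻⁴ = 1.998×10⁻⁴ K⁻¹
Layer 2: α = (0.59 + 0.064×13)×10⁻⁴ = 1.422×10⁻⁴ K⁻¹
Layer 3: α = (0.59 + 0.064×1.8)×10⁻⁴ = 0.7052×10⁻⁴ K⁻¹
0–150 m: 150 × 0.91 × 1.998×10⁻⁴ = 0.0272727 m
1.422×10⁻⁴ × 440 × 1 = 0.062568 m
0.62 × 0.7052×10⁻⁴ × 580 = 0.025358992 m
Δh = 0.0272727 + 0.062568 + 0.025358992 = 0.115199692 m ≈ 115 mm

115 mm of thermosteric rise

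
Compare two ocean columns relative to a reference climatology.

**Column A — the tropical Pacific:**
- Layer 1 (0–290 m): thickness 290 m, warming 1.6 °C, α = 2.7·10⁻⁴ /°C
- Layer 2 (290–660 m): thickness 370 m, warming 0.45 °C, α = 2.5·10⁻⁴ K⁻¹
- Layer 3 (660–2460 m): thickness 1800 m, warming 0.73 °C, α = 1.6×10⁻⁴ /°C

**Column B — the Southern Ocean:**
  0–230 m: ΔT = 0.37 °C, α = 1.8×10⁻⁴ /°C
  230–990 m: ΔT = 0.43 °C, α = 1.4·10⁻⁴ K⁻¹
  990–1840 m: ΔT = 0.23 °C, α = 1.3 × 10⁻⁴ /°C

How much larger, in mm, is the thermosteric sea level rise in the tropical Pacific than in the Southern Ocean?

A 0–290 m: 290 × 1.6 × 2.7×10⁻⁴ = 0.12528 m
A 370 × 0.45 × 2.5×10⁻⁴ = 0.041625 m
A 660–2460 m: 1800 × 0.73 × 1.6×10⁻⁴ = 0.21024 m
A total: 0.377145 m
B 0–230 m: 1.8×10⁻⁴ × 0.37 × 230 = 0.015318 m
B 230–990 m: 1.4×10⁻⁴ × 0.43 × 760 = 0.045752 m
B 0.23 × 850 × 1.3×10⁻⁴ = 0.025415 m
B total: 0.086485 m
Difference: 0.377145 − 0.086485 = 0.29066 m

Δh_A − Δh_B ≈ 291 mm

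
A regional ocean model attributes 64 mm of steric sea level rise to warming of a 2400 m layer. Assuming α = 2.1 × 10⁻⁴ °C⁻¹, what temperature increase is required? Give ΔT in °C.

ΔT ≈ 0.13 °C

ΔT = Δh/(αH) = 0.064 / (2.1×10⁻⁴ × 2400) ≈ 0.1270 °C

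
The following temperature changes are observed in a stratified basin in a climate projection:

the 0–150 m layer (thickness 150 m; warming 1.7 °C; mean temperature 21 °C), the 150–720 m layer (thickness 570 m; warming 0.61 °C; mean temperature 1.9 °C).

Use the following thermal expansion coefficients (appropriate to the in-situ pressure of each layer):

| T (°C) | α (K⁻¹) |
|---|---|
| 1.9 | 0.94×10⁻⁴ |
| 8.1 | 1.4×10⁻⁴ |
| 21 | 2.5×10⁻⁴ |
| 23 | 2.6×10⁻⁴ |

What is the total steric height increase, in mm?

Δh = 96.4 mm

Layer 1 at 21 °C → α = 2.5×10⁻⁴ K⁻¹
Layer 2 at 1.9 °C → α = 0.94×10⁻⁴ K⁻¹
Layer 1: 150 × 1.7 × 2.5×10⁻⁴ = 0.06375 m
Layer 2: 570 × 0.94×10⁻⁴ × 0.61 = 0.0326838 m
Δh = 0.06375 + 0.0326838 = 0.0964338 m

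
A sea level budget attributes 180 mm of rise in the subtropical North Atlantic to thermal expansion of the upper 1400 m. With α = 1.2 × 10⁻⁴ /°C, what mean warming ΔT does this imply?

ΔT ≈ 1.07 °C

ΔT = Δh/(αH) = 0.18 / (1.2×10⁻⁴ × 1400) ≈ 1.071 °C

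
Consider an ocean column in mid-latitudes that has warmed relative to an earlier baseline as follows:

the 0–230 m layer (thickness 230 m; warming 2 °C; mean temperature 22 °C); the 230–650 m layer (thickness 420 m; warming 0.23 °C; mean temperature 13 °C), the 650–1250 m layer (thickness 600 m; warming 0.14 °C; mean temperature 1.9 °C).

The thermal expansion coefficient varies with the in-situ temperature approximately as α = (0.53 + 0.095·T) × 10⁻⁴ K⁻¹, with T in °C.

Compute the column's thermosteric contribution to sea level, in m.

Layer 1: α = (0.53 + 0.095×22)×10⁻⁴ = 2.62×10⁻⁴ K⁻¹
Layer 2: α = (0.53 + 0.095×13)×10⁻⁴ = 1.765×10⁻⁴ K⁻¹
Layer 3: α = (0.53 + 0.095×1.9)×10⁻⁴ = 0.7105×10⁻⁴ K⁻¹
Layer 1: 2 × 2.62×10⁻⁴ × 230 = 0.12052 m
Layer 2: 420 × 1.765×10⁻⁴ × 0.23 = 0.0170499 m
650–1250 m: 0.14 × 600 × 0.7105×10⁻⁴ = 0.0059682 m
Δh = 0.12052 + 0.0170499 + 0.0059682 = 0.1435381 m

Δh = 0.14 m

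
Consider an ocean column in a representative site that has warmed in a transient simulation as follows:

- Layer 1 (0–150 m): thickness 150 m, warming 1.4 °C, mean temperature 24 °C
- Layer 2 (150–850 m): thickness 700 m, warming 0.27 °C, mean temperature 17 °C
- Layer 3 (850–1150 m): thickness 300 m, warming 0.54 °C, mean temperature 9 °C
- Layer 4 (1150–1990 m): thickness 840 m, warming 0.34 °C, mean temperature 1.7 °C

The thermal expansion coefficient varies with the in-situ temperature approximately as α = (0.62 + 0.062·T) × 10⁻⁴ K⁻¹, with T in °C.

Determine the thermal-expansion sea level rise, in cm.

Δh = 12 cm

Layer 1: α = (0.62 + 0.062×24)×10⁻⁴ = 2.108×10⁻⁴ K⁻¹
Layer 2: α = (0.62 + 0.062×17)×10⁻⁴ = 1.674×10⁻⁴ K⁻¹
Layer 3: α = (0.62 + 0.062×9)×10⁻⁴ = 1.178×10⁻⁴ K⁻¹
Layer 4: α = (0.62 + 0.062×1.7)×10⁻⁴ = 0.7254×10⁻⁴ K⁻¹
0–150 m: 2.108×10⁻⁴ × 150 × 1.4 = 0.044268 m
Layer 2: 0.27 × 1.674×10⁻⁴ × 700 = 0.0316386 m
0.54 × 300 × 1.178×10⁻⁴ = 0.0190836 m
0.34 × 840 × 0.7254×10⁻⁴ = 0.020717424 m
Δh = 0.044268 + 0.0316386 + 0.0190836 + 0.020717424 = 0.115707624 m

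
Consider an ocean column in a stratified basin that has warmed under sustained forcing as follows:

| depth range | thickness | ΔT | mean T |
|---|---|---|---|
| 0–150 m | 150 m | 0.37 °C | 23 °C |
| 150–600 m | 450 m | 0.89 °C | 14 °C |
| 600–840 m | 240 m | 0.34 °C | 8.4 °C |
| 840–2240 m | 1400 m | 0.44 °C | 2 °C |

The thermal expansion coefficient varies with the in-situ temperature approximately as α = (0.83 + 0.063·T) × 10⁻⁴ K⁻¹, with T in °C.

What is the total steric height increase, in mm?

Δh = 150 mm

Layer 1: α = (0.83 + 0.063×23)×10⁻⁴ = 2.279×10⁻⁴ K⁻¹
Layer 2: α = (0.83 + 0.063×14)×10⁻⁴ = 1.712×10⁻⁴ K⁻¹
Layer 3: α = (0.83 + 0.063×8.4)×10⁻⁴ = 1.3592×10⁻⁴ K⁻¹
Layer 4: α = (0.83 + 0.063×2)×10⁻⁴ = 0.956×10⁻⁴ K⁻¹
0.37 × 2.279×10⁻⁴ × 150 = 0.01264845 m
150–600 m: 0.89 × 450 × 1.712×10⁻⁴ = 0.0685656 m
Layer 3: 240 × 1.3592×10⁻⁴ × 0.34 = 0.011091072 m
0.44 × 1400 × 0.956×10⁻⁴ = 0.0588896 m
Δh = 0.01264845 + 0.0685656 + 0.011091072 + 0.0588896 = 0.151194722 m ≈ 150 mm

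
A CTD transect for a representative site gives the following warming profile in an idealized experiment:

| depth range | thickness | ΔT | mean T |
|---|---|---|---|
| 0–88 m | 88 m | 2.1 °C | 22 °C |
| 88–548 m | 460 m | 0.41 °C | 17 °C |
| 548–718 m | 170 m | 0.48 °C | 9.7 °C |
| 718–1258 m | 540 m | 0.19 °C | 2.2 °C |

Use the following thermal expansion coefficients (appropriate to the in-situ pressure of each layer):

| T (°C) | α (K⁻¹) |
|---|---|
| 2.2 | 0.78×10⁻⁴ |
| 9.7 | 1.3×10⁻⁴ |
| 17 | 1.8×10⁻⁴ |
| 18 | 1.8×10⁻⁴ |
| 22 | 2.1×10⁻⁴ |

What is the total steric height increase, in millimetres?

Δh ≈ 91.4 mm

Layer 1 at 22 °C → α = 2.1×10⁻⁴ K⁻¹
Layer 2 at 17 °C → α = 1.8×10⁻⁴ K⁻¹
Layer 3 at 9.7 °C → α = 1.3×10⁻⁴ K⁻¹
Layer 4 at 2.2 °C → α = 0.78×10⁻⁴ K⁻¹
88 × 2.1×10⁻⁴ × 2.1 = 0.038808 m
1.8×10⁻⁴ × 0.41 × 460 = 0.033948 m
170 × 0.48 × 1.3×10⁻⁴ = 0.010608 m
718–1258 m: 0.78×10⁻⁴ × 540 × 0.19 = 0.0080028 m
Δh = 0.038808 + 0.033948 + 0.010608 + 0.0080028 = 0.0913668 m ≈ 91.4 mm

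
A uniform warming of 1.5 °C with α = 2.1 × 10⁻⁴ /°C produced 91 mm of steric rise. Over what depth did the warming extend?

289 m

H = Δh/(αΔT) = 0.091 / (2.1×10⁻⁴ × 1.5) ≈ 288.9 m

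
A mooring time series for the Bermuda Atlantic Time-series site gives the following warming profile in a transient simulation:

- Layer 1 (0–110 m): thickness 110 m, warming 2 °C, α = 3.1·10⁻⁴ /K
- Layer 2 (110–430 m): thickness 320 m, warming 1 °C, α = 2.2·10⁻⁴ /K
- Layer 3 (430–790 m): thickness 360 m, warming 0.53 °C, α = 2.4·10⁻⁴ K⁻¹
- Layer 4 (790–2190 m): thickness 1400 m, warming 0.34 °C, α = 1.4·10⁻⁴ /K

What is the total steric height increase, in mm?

0–110 m: 110 × 2 × 3.1×10⁻⁴ = 0.06820 m
110–430 m: 2.2×10⁻⁴ × 320 × 1 = 0.07040 m
Layer 3: 0.53 × 2.4×10⁻⁴ × 360 = 0.045792 m
Layer 4: 1.4×10⁻⁴ × 0.34 × 1400 = 0.06664 m
Δh = 0.06820 + 0.07040 + 0.045792 + 0.06664 = 0.251032 m

about 251 mm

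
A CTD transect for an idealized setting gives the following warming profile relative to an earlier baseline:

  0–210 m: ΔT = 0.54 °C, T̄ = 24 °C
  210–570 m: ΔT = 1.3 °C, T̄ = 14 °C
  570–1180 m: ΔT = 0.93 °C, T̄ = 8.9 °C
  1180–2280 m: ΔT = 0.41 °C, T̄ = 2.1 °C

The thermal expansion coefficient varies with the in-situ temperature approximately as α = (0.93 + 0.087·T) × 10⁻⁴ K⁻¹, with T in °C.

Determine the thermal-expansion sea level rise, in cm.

Layer 1: α = (0.93 + 0.087×24)×10⁻⁴ = 3.018×10⁻⁴ K⁻¹
Layer 2: α = (0.93 + 0.087×14)×10⁻⁴ = 2.148×10⁻⁴ K⁻¹
Layer 3: α = (0.93 + 0.087×8.9)×10⁻⁴ = 1.7043×10⁻⁴ K⁻¹
Layer 4: α = (0.93 + 0.087×2.1)×10⁻⁴ = 1.1127×10⁻⁴ K⁻¹
Layer 1: 210 × 3.018×10⁻⁴ × 0.54 = 0.03422412 m
210–570 m: 360 × 1.3 × 2.148×10⁻⁴ = 0.1005264 m
570–1180 m: 0.93 × 1.7043×10⁻⁴ × 610 = 0.096684939 m
1180–2280 m: 0.41 × 1.1127×10⁻⁴ × 1100 = 0.05018277 m
Δh = 0.03422412 + 0.1005264 + 0.096684939 + 0.05018277 = 0.281618229 m

Δh ≈ 28.2 cm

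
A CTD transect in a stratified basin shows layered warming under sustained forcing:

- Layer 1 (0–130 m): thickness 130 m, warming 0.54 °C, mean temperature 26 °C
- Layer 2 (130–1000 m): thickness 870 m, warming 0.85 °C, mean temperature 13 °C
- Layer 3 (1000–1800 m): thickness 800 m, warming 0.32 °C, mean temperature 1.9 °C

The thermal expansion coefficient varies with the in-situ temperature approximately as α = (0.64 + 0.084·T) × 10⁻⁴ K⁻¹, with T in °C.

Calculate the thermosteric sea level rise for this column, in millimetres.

Layer 1: α = (0.64 + 0.084×26)×10⁻⁴ = 2.824×10⁻⁴ K⁻¹
Layer 2: α = (0.64 + 0.084×13)×10⁻⁴ = 1.732×10⁻⁴ K⁻¹
Layer 3: α = (0.64 + 0.084×1.9)×10⁻⁴ = 0.7996×10⁻⁴ K⁻¹
0–130 m: 130 × 2.824×10⁻⁴ × 0.54 = 0.01982448 m
Layer 2: 0.85 × 870 × 1.732×10⁻⁴ = 0.1280814 m
0.32 × 0.7996×10⁻⁴ × 800 = 0.02046976 m
Δh = 0.01982448 + 0.1280814 + 0.02046976 = 0.16837564 m ≈ 168 mm

Δh = 168 mm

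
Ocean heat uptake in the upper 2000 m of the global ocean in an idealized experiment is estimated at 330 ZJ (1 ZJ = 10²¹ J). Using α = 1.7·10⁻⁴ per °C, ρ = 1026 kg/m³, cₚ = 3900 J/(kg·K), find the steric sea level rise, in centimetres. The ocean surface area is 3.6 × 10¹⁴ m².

3.9 cm of thermosteric rise

Per unit area: Q = 330×10²¹ / (3.6×10¹⁴) ≈ 9.167×10⁸ J/m²
Δh = αQ/(ρcₚ) = 1.7×10⁻⁴ × 9.167×10⁸ / (1026 × 3900) ≈ 0.038946 m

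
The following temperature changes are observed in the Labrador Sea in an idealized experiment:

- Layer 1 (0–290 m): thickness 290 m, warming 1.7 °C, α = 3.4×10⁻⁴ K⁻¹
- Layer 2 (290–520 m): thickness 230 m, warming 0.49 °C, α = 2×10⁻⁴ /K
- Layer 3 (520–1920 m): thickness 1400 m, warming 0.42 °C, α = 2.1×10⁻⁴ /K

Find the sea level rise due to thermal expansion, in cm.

0–290 m: 3.4×10⁻⁴ × 1.7 × 290 = 0.16762 m
2×10⁻⁴ × 230 × 0.49 = 0.02254 m
2.1×10⁻⁴ × 0.42 × 1400 = 0.12348 m
Δh = 0.16762 + 0.02254 + 0.12348 = 0.31364 m ≈ 31.4 cm

about 31.4 cm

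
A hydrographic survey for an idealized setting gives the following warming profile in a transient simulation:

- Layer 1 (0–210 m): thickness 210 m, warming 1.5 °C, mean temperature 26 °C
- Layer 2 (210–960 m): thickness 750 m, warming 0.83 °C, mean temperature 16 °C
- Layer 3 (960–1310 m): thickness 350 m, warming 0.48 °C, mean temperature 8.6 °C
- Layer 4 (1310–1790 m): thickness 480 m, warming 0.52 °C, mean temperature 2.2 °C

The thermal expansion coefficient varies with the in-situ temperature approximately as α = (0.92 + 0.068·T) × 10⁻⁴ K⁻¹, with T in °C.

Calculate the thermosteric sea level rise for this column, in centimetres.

Layer 1: α = (0.92 + 0.068×26)×10⁻⁴ = 2.688×10⁻⁴ K⁻¹
Layer 2: α = (0.92 + 0.068×16)×10⁻⁴ = 2.008×10⁻⁴ K⁻¹
Layer 3: α = (0.92 + 0.068×8.6)×10⁻⁴ = 1.5048×10⁻⁴ K⁻¹
Layer 4: α = (0.92 + 0.068×2.2)×10⁻⁴ = 1.0696×10⁻⁴ K⁻¹
210 × 1.5 × 2.688×10⁻⁴ = 0.084672 m
2.008×10⁻⁴ × 0.83 × 750 = 0.124998 m
350 × 1.5048×10⁻⁴ × 0.48 = 0.02528064 m
1310–1790 m: 480 × 0.52 × 1.0696×10⁻⁴ = 0.026697216 m
Δh = 0.084672 + 0.124998 + 0.02528064 + 0.026697216 = 0.261647856 m ≈ 26.2 cm

about 26.2 cm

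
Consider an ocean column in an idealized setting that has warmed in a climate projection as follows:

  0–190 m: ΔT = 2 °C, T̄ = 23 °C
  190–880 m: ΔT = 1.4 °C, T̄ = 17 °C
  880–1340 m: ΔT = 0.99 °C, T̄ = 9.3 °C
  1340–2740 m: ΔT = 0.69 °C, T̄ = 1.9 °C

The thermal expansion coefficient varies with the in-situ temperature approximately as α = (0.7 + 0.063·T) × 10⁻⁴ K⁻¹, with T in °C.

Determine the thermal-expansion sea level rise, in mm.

Layer 1: α = (0.7 + 0.063×23)×10⁻⁴ = 2.149×10⁻⁴ K⁻¹
Layer 2: α = (0.7 + 0.063×17)×10⁻⁴ = 1.771×10⁻⁴ K⁻¹
Layer 3: α = (0.7 + 0.063×9.3)×10⁻⁴ = 1.2859×10⁻⁴ K⁻¹
Layer 4: α = (0.7 + 0.063×1.9)×10⁻⁴ = 0.8197×10⁻⁴ K⁻¹
2.149×10⁻⁴ × 2 × 190 = 0.081662 m
190–880 m: 1.771×10⁻⁴ × 1.4 × 690 = 0.1710786 m
880–1340 m: 1.2859×10⁻⁴ × 0.99 × 460 = 0.058559886 m
1340–2740 m: 1400 × 0.69 × 0.8197×10⁻⁴ = 0.07918302 m
Δh = 0.081662 + 0.1710786 + 0.058559886 + 0.07918302 = 0.390483506 m

Δh ≈ 390 mm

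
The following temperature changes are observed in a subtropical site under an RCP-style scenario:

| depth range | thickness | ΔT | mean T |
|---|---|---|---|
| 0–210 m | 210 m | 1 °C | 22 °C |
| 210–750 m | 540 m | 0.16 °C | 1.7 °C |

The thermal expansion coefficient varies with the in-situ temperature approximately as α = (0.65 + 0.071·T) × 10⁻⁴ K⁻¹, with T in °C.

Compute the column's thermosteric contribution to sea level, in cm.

Δh = 5.31 cm

Layer 1: α = (0.65 + 0.071×22)×10⁻⁴ = 2.212×10⁻⁴ K⁻¹
Layer 2: α = (0.65 + 0.071×1.7)×10⁻⁴ = 0.7707×10⁻⁴ K⁻¹
Layer 1: 210 × 1 × 2.212×10⁻⁴ = 0.046452 m
Layer 2: 0.16 × 0.7707×10⁻⁴ × 540 = 0.006658848 m
Δh = 0.046452 + 0.006658848 = 0.053110848 m ≈ 5.31 cm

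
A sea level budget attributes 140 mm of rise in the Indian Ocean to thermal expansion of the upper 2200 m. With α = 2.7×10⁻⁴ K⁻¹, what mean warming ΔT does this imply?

0.236 K

ΔT = Δh/(αH) = 0.14 / (2.7×10⁻⁴ × 2200) ≈ 0.2357 K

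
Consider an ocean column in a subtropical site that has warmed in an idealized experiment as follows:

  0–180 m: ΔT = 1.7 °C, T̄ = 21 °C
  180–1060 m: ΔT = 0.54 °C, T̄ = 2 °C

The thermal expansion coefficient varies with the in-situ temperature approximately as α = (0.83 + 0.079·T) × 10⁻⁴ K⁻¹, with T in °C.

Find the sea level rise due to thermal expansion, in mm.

123 mm of thermosteric rise

Layer 1: α = (0.83 + 0.079×21)×10⁻⁴ = 2.489×10⁻⁴ K⁻¹
Layer 2: α = (0.83 + 0.079×2)×10⁻⁴ = 0.988×10⁻⁴ K⁻¹
Layer 1: 2.489×10⁻⁴ × 180 × 1.7 = 0.0761634 m
Layer 2: 0.988×10⁻⁴ × 880 × 0.54 = 0.04694976 m
Δh = 0.0761634 + 0.04694976 = 0.12311316 m ≈ 123 mm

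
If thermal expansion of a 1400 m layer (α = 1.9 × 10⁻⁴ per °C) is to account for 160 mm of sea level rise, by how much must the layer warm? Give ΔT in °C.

0.60 °C

ΔT = Δh/(αH) = 0.16 / (1.9×10⁻⁴ × 1400) ≈ 0.6015 °C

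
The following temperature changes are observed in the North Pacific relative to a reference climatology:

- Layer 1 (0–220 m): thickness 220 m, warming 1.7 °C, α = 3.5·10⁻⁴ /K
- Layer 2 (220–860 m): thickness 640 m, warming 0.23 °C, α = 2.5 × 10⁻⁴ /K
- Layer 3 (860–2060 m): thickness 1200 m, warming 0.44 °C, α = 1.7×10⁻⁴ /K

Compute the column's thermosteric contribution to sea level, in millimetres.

0–220 m: 1.7 × 220 × 3.5×10⁻⁴ = 0.13090 m
220–860 m: 2.5×10⁻⁴ × 0.23 × 640 = 0.03680 m
Layer 3: 0.44 × 1200 × 1.7×10⁻⁴ = 0.08976 m
Δh = 0.13090 + 0.03680 + 0.08976 = 0.25746 m

about 257 mm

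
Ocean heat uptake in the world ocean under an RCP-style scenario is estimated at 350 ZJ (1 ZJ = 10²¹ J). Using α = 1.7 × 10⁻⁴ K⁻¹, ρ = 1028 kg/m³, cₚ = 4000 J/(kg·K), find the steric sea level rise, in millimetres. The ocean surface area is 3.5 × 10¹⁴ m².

Δh ≈ 41 mm

Per unit area: Q = 350×10²¹ / (3.5×10¹⁴) = 1×10⁹ J/m²
Δh = αQ/(ρcₚ) = 1.7×10⁻⁴ × 1×10⁹ / (1028 × 4000) ≈ 0.041342 m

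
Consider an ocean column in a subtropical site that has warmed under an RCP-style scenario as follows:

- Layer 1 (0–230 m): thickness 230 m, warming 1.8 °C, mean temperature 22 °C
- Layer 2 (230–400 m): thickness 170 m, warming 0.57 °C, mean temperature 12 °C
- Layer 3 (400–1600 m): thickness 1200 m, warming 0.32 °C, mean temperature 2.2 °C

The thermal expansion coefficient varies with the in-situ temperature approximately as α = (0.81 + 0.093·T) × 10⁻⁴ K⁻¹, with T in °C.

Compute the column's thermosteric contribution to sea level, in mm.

Δh = 176 mm

Layer 1: α = (0.81 + 0.093×22)×10⁻⁴ = 2.856×10⁻⁴ K⁻¹
Layer 2: α = (0.81 + 0.093×12)×10⁻⁴ = 1.926×10⁻⁴ K⁻¹
Layer 3: α = (0.81 + 0.093×2.2)×10⁻⁴ = 1.0146×10⁻⁴ K⁻¹
Layer 1: 230 × 1.8 × 2.856×10⁻⁴ = 0.1182384 m
Layer 2: 170 × 0.57 × 1.926×10⁻⁴ = 0.01866294 m
400–1600 m: 1.0146×10⁻⁴ × 1200 × 0.32 = 0.03896064 m
Δh = 0.1182384 + 0.01866294 + 0.03896064 = 0.17586198 m ≈ 176 mm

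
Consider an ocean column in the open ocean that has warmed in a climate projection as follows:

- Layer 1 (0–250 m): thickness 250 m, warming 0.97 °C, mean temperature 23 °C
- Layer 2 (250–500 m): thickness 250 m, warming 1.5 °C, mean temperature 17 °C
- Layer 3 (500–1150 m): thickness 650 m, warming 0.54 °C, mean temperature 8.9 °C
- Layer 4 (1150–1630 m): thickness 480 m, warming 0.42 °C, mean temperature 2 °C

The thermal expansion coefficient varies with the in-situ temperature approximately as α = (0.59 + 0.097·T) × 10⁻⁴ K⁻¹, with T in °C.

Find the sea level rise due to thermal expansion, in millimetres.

Layer 1: α = (0.59 + 0.097×23)×10⁻⁴ = 2.821×10⁻⁴ K⁻¹
Layer 2: α = (0.59 + 0.097×17)×10⁻⁴ = 2.239×10⁻⁴ K⁻¹
Layer 3: α = (0.59 + 0.097×8.9)×10⁻⁴ = 1.4533×10⁻⁴ K⁻¹
Layer 4: α = (0.59 + 0.097×2)×10⁻⁴ = 0.784×10⁻⁴ K⁻¹
Layer 1: 2.821×10⁻⁴ × 0.97 × 250 = 0.06840925 m
Layer 2: 2.239×10⁻⁴ × 1.5 × 250 = 0.0839625 m
Layer 3: 650 × 1.4533×10⁻⁴ × 0.54 = 0.05101083 m
0.42 × 480 × 0.784×10⁻⁴ = 0.01580544 m
Δh = 0.06840925 + 0.0839625 + 0.05101083 + 0.01580544 = 0.21918802 m ≈ 220 mm

about 220 mm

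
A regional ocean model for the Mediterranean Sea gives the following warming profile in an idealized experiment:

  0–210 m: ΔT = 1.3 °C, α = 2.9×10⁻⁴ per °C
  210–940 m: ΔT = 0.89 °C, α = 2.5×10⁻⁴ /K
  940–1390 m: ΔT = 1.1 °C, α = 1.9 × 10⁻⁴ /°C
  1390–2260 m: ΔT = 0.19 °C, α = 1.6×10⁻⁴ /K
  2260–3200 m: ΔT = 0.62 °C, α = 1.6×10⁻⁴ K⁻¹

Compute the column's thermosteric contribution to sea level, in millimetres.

Δh = 460 mm

Layer 1: 210 × 1.3 × 2.9×10⁻⁴ = 0.07917 m
210–940 m: 730 × 0.89 × 2.5×10⁻⁴ = 0.162425 m
940–1390 m: 1.9×10⁻⁴ × 1.1 × 450 = 0.09405 m
1.6×10⁻⁴ × 0.19 × 870 = 0.026448 m
940 × 1.6×10⁻⁴ × 0.62 = 0.093248 m
Δh = 0.07917 + 0.162425 + 0.09405 + 0.026448 + 0.093248 = 0.455341 m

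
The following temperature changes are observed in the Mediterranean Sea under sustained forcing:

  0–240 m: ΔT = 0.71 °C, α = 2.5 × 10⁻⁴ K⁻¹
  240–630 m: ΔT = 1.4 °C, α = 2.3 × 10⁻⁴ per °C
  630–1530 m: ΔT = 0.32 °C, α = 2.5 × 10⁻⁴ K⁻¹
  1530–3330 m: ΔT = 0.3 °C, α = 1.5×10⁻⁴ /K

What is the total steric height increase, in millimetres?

320 mm

Layer 1: 2.5×10⁻⁴ × 240 × 0.71 = 0.04260 m
2.3×10⁻⁴ × 1.4 × 390 = 0.12558 m
2.5×10⁻⁴ × 0.32 × 900 = 0.07200 m
Layer 4: 0.3 × 1.5×10⁻⁴ × 1800 = 0.08100 m
Δh = 0.04260 + 0.12558 + 0.07200 + 0.08100 = 0.32118 m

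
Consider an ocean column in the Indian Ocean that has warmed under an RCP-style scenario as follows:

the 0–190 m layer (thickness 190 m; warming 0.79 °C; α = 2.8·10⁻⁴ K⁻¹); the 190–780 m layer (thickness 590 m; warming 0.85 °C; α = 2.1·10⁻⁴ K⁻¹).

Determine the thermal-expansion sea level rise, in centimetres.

14.7 cm

2.8×10⁻⁴ × 190 × 0.79 = 0.042028 m
Layer 2: 2.1×10⁻⁴ × 0.85 × 590 = 0.105315 m
Δh = 0.042028 + 0.105315 = 0.147343 m ≈ 14.7 cm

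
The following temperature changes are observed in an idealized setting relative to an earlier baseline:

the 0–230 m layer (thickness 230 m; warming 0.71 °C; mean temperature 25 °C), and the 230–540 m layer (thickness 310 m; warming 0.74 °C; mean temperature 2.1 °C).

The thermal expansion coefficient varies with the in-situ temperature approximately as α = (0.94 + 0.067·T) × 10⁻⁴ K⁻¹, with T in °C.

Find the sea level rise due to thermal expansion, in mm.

Layer 1: α = (0.94 + 0.067×25)×10⁻⁴ = 2.615×10⁻⁴ K⁻¹
Layer 2: α = (0.94 + 0.067×2.1)×10⁻⁴ = 1.0807×10⁻⁴ K⁻¹
Layer 1: 2.615×10⁻⁴ × 0.71 × 230 = 0.04270295 m
230–540 m: 310 × 1.0807×10⁻⁴ × 0.74 = 0.024791258 m
Δh = 0.04270295 + 0.024791258 = 0.067494208 m

about 67.5 mm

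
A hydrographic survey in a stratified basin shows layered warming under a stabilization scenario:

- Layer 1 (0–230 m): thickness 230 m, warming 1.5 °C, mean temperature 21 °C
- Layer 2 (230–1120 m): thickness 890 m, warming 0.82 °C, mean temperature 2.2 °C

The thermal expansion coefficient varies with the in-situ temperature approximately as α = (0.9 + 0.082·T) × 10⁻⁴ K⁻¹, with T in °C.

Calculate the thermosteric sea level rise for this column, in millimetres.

169 mm

Layer 1: α = (0.9 + 0.082×21)×10⁻⁴ = 2.622×10⁻⁴ K⁻¹
Layer 2: α = (0.9 + 0.082×2.2)×10⁻⁴ = 1.0804×10⁻⁴ K⁻¹
0–230 m: 230 × 1.5 × 2.622×10⁻⁴ = 0.090459 m
0.82 × 1.0804×10⁻⁴ × 890 = 0.078847592 m
Δh = 0.090459 + 0.078847592 = 0.169306592 m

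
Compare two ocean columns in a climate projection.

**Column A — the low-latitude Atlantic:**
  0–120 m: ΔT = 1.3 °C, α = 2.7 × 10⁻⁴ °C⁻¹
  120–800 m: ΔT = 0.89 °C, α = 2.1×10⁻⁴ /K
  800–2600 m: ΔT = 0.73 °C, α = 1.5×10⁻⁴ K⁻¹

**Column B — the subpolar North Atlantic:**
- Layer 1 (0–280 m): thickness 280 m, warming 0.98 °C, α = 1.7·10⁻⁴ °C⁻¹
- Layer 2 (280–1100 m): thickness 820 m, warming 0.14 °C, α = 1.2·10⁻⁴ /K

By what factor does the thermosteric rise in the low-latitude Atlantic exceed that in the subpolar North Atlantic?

A 0–120 m: 2.7×10⁻⁴ × 120 × 1.3 = 0.04212 m
A 120–800 m: 680 × 0.89 × 2.1×10⁻⁴ = 0.127092 m
A Layer 3: 1800 × 0.73 × 1.5×10⁻⁴ = 0.19710 m
A total: 0.366312 m
B 280 × 1.7×10⁻⁴ × 0.98 = 0.046648 m
B 820 × 1.2×10⁻⁴ × 0.14 = 0.013776 m
B total: 0.060424 m
Ratio: 0.366312 / 0.060424 ≈ 6.062

6.1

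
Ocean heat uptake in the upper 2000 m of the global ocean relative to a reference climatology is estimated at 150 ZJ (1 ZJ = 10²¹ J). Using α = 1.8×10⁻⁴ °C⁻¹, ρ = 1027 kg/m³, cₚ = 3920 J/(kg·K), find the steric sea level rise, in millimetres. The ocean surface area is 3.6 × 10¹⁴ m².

Per unit area: Q = 150×10²¹ / (3.6×10¹⁴) ≈ 4.167×10⁸ J/m²
Δh = αQ/(ρcₚ) = 1.8×10⁻⁴ × 4.167×10⁸ / (1027 × 3920) ≈ 0.018631 m

18.6 mm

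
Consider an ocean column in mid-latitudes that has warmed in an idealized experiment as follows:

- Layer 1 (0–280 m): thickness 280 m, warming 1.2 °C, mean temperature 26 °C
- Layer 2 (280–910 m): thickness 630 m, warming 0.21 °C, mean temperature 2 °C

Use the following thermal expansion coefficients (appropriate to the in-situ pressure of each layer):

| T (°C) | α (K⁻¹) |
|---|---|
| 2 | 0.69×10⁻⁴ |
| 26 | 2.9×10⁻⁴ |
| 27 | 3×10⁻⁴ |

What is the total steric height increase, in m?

Layer 1 at 26 °C → α = 2.9×10⁻⁴ K⁻¹
Layer 2 at 2 °C → α = 0.69×10⁻⁴ K⁻¹
0–280 m: 1.2 × 280 × 2.9×10⁻⁴ = 0.09744 m
Layer 2: 0.69×10⁻⁴ × 0.21 × 630 = 0.0091287 m
Δh = 0.09744 + 0.0091287 = 0.1065687 m

about 0.107 m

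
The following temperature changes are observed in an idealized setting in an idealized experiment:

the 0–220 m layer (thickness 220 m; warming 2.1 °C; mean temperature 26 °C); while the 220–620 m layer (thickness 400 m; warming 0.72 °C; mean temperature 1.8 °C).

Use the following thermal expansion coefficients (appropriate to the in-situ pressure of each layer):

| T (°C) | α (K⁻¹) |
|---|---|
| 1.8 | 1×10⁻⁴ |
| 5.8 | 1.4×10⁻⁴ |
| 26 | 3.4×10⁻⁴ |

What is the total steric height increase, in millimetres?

Layer 1 at 26 °C → α = 3.4×10⁻⁴ K⁻¹
Layer 2 at 1.8 °C → α = 1×10⁻⁴ K⁻¹
Layer 1: 220 × 2.1 × 3.4×10⁻⁴ = 0.15708 m
Layer 2: 400 × 1×10⁻⁴ × 0.72 = 0.02880 m
Δh = 0.15708 + 0.02880 = 0.18588 m ≈ 190 mm

about 190 mm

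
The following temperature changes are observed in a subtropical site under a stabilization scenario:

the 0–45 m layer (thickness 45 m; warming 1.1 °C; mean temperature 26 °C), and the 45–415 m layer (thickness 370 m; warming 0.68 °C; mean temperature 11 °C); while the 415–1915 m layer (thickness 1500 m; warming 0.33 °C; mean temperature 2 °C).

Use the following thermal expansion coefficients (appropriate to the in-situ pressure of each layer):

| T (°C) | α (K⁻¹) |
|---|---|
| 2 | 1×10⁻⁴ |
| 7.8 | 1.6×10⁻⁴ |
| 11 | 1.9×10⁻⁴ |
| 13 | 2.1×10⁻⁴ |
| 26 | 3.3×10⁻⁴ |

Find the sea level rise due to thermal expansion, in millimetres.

110 mm

Layer 1 at 26 °C → α = 3.3×10⁻⁴ K⁻¹
Layer 2 at 11 °C → α = 1.9×10⁻⁴ K⁻¹
Layer 3 at 2 °C → α = 1×10⁻⁴ K⁻¹
Layer 1: 1.1 × 45 × 3.3×10⁻⁴ = 0.016335 m
1.9×10⁻⁴ × 370 × 0.68 = 0.047804 m
415–1915 m: 1500 × 0.33 × 1×10⁻⁴ = 0.04950 m
Δh = 0.016335 + 0.047804 + 0.04950 = 0.113639 m ≈ 110 mm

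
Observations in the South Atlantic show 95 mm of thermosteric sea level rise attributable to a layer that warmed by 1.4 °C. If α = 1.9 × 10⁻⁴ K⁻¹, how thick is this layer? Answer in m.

H = Δh/(αΔT) = 0.095 / (1.9×10⁻⁴ × 1.4) ≈ 357.1 m

H ≈ 357 m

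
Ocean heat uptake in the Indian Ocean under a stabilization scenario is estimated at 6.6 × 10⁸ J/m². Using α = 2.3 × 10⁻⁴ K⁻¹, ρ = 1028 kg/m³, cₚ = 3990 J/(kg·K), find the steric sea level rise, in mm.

about 37.0 mm

Δh = αQ/(ρcₚ) = 2.3×10⁻⁴ × 6.6×10⁸ / (1028 × 3990) ≈ 0.037009 m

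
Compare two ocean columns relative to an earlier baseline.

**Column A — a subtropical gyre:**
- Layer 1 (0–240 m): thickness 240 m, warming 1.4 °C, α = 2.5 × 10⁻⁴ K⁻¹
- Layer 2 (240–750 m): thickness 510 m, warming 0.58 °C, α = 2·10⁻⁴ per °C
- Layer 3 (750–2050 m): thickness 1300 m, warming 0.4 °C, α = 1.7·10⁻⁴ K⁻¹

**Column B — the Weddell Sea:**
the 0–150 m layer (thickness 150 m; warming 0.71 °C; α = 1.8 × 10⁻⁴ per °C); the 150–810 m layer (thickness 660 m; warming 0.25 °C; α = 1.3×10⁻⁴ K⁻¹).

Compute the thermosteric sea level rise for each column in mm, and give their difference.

A: 230 mm; B: 41 mm; difference 190 mm

A 0–240 m: 240 × 2.5×10⁻⁴ × 1.4 = 0.08400 m
A 240–750 m: 510 × 2×10⁻⁴ × 0.58 = 0.05916 m
A 750–2050 m: 1.7×10⁻⁴ × 0.4 × 1300 = 0.08840 m
A total: 0.23156 m
B 0–150 m: 0.71 × 1.8×10⁻⁴ × 150 = 0.01917 m
B Layer 2: 1.3×10⁻⁴ × 0.25 × 660 = 0.02145 m
B total: 0.04062 m
Difference: 0.23156 − 0.04062 = 0.19094 m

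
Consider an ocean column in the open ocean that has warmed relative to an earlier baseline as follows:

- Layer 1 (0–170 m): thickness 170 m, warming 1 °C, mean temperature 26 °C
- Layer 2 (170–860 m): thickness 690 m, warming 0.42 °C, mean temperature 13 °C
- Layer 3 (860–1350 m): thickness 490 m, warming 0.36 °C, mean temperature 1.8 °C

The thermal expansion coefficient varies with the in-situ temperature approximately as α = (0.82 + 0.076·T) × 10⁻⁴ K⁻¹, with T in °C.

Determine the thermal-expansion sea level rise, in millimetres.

about 117 mm

Layer 1: α = (0.82 + 0.076×26)×10⁻⁴ = 2.796×10⁻⁴ K⁻¹
Layer 2: α = (0.82 + 0.076×13)×10⁻⁴ = 1.808×10⁻⁴ K⁻¹
Layer 3: α = (0.82 + 0.076×1.8)×10⁻⁴ = 0.9568×10⁻⁴ K⁻¹
Layer 1: 2.796×10⁻⁴ × 170 × 1 = 0.047532 m
Layer 2: 1.808×10⁻⁴ × 0.42 × 690 = 0.05239584 m
490 × 0.9568×10⁻⁴ × 0.36 = 0.016877952 m
Δh = 0.047532 + 0.05239584 + 0.016877952 = 0.116805792 m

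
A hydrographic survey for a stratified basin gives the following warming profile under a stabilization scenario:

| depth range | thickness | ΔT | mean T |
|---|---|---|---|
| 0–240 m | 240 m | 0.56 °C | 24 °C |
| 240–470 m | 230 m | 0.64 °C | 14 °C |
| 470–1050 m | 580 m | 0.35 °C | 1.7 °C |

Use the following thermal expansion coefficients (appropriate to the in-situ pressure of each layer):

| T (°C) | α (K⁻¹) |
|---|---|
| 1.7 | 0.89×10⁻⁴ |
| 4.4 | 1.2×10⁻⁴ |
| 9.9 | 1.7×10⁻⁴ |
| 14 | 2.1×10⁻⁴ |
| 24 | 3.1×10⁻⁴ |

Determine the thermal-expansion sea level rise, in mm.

Layer 1 at 24 °C → α = 3.1×10⁻⁴ K⁻¹
Layer 2 at 14 °C → α = 2.1×10⁻⁴ K⁻¹
Layer 3 at 1.7 °C → α = 0.89×10⁻⁴ K⁻¹
3.1×10⁻⁴ × 240 × 0.56 = 0.041664 m
0.64 × 230 × 2.1×10⁻⁴ = 0.030912 m
Layer 3: 580 × 0.89×10⁻⁴ × 0.35 = 0.018067 m
Δh = 0.041664 + 0.030912 + 0.018067 = 0.090643 m

about 91 mm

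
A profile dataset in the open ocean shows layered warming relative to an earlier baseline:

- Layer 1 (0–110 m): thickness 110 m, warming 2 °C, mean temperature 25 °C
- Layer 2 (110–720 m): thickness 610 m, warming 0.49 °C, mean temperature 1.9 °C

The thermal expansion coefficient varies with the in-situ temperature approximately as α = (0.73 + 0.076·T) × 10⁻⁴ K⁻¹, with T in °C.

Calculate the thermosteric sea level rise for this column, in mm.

about 84.0 mm

Layer 1: α = (0.73 + 0.076×25)×10⁻⁴ = 2.63×10⁻⁴ K⁻¹
Layer 2: α = (0.73 + 0.076×1.9)×10⁻⁴ = 0.8744×10⁻⁴ K⁻¹
110 × 2.63×10⁻⁴ × 2 = 0.05786 m
110–720 m: 610 × 0.49 × 0.8744×10⁻⁴ = 0.026135816 m
Δh = 0.05786 + 0.026135816 = 0.083995816 m ≈ 84.0 mm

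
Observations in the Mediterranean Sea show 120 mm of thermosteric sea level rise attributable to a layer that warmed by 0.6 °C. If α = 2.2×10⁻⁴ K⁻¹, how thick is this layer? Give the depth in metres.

H = Δh/(αΔT) = 0.12 / (2.2×10⁻⁴ × 0.6) ≈ 909.1 m

H ≈ 909 m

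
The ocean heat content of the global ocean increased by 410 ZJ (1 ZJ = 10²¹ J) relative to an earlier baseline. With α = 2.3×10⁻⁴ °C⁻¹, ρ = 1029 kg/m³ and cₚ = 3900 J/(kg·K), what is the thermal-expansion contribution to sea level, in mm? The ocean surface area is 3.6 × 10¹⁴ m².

Per unit area: Q = 410×10²¹ / (3.6×10¹⁴) ≈ 1.139×10⁹ J/m²
Δh = αQ/(ρcₚ) = 2.3×10⁻⁴ × 1.139×10⁹ / (1029 × 3900) ≈ 0.065279 m

Δh ≈ 65.3 mm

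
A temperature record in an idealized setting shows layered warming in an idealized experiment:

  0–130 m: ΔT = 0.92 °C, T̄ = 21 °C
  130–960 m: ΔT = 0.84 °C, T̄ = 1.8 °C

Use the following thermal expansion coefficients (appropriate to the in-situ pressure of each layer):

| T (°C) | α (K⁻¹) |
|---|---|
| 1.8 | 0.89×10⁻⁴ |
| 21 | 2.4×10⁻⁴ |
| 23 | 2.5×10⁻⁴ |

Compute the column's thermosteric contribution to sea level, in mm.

Δh = 91 mm

Layer 1 at 21 °C → α = 2.4×10⁻⁴ K⁻¹
Layer 2 at 1.8 °C → α = 0.89×10⁻⁴ K⁻¹
Layer 1: 130 × 2.4×10⁻⁴ × 0.92 = 0.028704 m
0.89×10⁻⁴ × 0.84 × 830 = 0.0620508 m
Δh = 0.028704 + 0.0620508 = 0.0907548 m ≈ 91 mm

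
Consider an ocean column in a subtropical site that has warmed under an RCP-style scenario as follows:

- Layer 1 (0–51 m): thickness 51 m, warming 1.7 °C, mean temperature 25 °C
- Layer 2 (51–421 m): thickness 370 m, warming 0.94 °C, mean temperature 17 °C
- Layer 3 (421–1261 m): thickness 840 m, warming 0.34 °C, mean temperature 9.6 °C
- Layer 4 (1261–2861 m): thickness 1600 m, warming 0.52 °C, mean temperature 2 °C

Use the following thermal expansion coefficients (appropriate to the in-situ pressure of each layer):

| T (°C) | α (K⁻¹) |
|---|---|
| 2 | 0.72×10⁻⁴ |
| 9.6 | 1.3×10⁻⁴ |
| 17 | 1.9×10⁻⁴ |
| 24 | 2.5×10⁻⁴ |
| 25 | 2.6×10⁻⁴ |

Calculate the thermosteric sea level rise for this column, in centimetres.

Δh = 19 cm

Layer 1 at 25 °C → α = 2.6×10⁻⁴ K⁻¹
Layer 2 at 17 °C → α = 1.9×10⁻⁴ K⁻¹
Layer 3 at 9.6 °C → α = 1.3×10⁻⁴ K⁻¹
Layer 4 at 2 °C → α = 0.72×10⁻⁴ K⁻¹
0–51 m: 51 × 2.6×10⁻⁴ × 1.7 = 0.022542 m
370 × 1.9×10⁻⁴ × 0.94 = 0.066082 m
421–1261 m: 840 × 1.3×10⁻⁴ × 0.34 = 0.037128 m
0.72×10⁻⁴ × 0.52 × 1600 = 0.059904 m
Δh = 0.022542 + 0.066082 + 0.037128 + 0.059904 = 0.185656 m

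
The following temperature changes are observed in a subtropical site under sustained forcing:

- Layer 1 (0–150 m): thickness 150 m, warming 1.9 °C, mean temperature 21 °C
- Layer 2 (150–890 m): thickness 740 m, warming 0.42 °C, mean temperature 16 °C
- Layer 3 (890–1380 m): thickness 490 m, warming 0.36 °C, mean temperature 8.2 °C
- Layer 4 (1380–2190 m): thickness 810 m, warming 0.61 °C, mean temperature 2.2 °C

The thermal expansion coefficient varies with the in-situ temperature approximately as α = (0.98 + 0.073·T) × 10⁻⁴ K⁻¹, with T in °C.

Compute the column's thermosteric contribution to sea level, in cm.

about 22 cm

Layer 1: α = (0.98 + 0.073×21)×10⁻⁴ = 2.513×10⁻⁴ K⁻¹
Layer 2: α = (0.98 + 0.073×16)×10⁻⁴ = 2.148×10⁻⁴ K⁻¹
Layer 3: α = (0.98 + 0.073×8.2)×10⁻⁴ = 1.5786×10⁻⁴ K⁻¹
Layer 4: α = (0.98 + 0.073×2.2)×10⁻⁴ = 1.1406×10⁻⁴ K⁻¹
150 × 1.9 × 2.513×10⁻⁴ = 0.0716205 m
150–890 m: 2.148×10⁻⁴ × 740 × 0.42 = 0.06675984 m
890–1380 m: 0.36 × 490 × 1.5786×10⁻⁴ = 0.027846504 m
Layer 4: 810 × 1.1406×10⁻⁴ × 0.61 = 0.056357046 m
Δh = 0.0716205 + 0.06675984 + 0.027846504 + 0.056357046 = 0.22258389 m ≈ 22 cm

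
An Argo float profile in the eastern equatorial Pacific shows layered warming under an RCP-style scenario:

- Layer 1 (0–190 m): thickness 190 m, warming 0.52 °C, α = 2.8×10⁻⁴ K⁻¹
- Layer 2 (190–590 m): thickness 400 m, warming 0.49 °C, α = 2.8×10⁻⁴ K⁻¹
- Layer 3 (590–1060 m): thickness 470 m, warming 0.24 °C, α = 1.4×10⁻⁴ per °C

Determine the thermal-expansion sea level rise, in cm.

2.8×10⁻⁴ × 190 × 0.52 = 0.027664 m
0.49 × 2.8×10⁻⁴ × 400 = 0.05488 m
Layer 3: 470 × 0.24 × 1.4×10⁻⁴ = 0.015792 m
Δh = 0.027664 + 0.05488 + 0.015792 = 0.098336 m

Δh ≈ 9.83 cm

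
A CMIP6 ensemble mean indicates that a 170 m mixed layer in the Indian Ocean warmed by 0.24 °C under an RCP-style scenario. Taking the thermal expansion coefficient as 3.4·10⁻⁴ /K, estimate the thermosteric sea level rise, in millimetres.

about 13.9 mm

Δh = αΔT·H = 3.4×10⁻⁴ × 0.24 × 170 = 0.013872 m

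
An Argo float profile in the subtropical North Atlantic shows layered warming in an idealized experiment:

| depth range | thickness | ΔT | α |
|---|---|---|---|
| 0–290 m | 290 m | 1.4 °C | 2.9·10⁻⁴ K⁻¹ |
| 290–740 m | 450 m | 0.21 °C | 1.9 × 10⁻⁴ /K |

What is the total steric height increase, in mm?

Δh = 140 mm

1.4 × 2.9×10⁻⁴ × 290 = 0.11774 m
290–740 m: 0.21 × 1.9×10⁻⁴ × 450 = 0.017955 m
Δh = 0.11774 + 0.017955 = 0.135695 m ≈ 140 mm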